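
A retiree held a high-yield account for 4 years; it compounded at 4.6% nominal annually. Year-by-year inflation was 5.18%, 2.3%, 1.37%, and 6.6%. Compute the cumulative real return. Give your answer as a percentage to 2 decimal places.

2.96%

Cumulative inflation factor: 1.0518 × 1.023 × 1.0137 × 1.066 ≈ 1.16272.
Nominal growth factor: 1.19709. Real growth factor = 1.19709 / 1.16272 ≈ 1.02956.
Total real return ≈ 2.9559%.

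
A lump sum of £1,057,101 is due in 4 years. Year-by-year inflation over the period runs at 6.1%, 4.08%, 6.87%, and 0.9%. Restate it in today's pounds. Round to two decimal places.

£887,742.15

Price-level factor over 4 years: 1.061 × 1.0408 × 1.0687 × 1.009 ≈ 1.1907748215.
Purchasing power today: £1,057,101 divided by that factor.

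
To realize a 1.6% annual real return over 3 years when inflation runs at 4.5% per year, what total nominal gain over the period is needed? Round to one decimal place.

Required annual nominal rate: (1+1.6%)(1+4.5%) − 1 = 6.172%.
Cumulative over 3 years: (1 + 0.06172)^3 − 1 ≈ 0.19682.

19.7%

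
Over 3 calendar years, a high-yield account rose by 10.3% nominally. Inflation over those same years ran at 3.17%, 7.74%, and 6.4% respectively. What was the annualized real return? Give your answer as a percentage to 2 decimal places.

-2.30%

Cumulative inflation factor: 1.0317 × 1.0774 × 1.064 ≈ 1.18269.
Nominal growth factor: 1.10300. Real growth factor = 1.10300 / 1.18269 ≈ 0.93262.
Annualized: 0.93262^(1/3) − 1 ≈ -0.02299.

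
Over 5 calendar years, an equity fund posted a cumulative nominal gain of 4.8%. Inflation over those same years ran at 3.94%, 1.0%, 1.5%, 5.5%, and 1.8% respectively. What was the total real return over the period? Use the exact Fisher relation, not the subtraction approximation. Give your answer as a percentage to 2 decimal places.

Cumulative inflation factor: 1.0394 × 1.010 × 1.015 × 1.055 × 1.018 ≈ 1.14438.
Nominal growth factor: 1.04800. Real growth factor = 1.04800 / 1.14438 ≈ 0.91578.
Total real return ≈ -8.4221%.

-8.42%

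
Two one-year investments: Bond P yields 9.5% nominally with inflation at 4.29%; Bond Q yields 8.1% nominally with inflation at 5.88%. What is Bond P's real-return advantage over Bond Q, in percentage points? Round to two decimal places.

Bond P real return: 1.095/1.0429 − 1 = 4.996%.
Bond Q real return: 1.081/1.0588 − 1 = 2.097%.
Difference: 4.996 − 2.097 = 2.899 pp.

2.90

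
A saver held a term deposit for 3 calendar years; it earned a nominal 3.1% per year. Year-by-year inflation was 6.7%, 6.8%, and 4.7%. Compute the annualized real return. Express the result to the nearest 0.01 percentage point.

Cumulative inflation factor: 1.067 × 1.068 × 1.047 ≈ 1.19312.
Nominal growth factor: 1.09591. Real growth factor = 1.09591 / 1.19312 ≈ 0.91853.
Annualized: 0.91853^(1/3) − 1 ≈ -0.02793.

-2.79%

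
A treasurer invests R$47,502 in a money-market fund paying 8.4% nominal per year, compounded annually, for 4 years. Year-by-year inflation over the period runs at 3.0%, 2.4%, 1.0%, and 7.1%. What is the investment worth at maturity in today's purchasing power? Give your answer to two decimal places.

R$57,488.50

Nominal value at maturity: R$47,502 × (1 + 8.4%)^4 ≈ R$65,588.70.
Price-level factor over 4 years: 1.030 × 1.024 × 1.010 × 1.071 = 1.1409011712.
Dividing the nominal maturity value by the price-level factor gives the value in today's money.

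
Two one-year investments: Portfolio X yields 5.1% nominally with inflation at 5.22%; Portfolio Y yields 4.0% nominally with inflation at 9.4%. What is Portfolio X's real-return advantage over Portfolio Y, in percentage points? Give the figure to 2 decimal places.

4.82

Portfolio X real return: 1.051/1.0522 − 1 = -0.114%.
Portfolio Y real return: 1.040/1.094 − 1 = -4.936%.
Difference: -0.114 − (-4.936) = 4.822 pp.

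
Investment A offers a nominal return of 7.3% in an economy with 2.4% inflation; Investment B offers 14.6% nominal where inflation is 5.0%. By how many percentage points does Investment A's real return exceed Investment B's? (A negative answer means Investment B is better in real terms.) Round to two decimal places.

-4.36

Investment A real return: 1.073/1.024 − 1 = 4.785%.
Investment B real return: 1.146/1.050 − 1 = 9.143%.
Difference: 4.785 − 9.143 = -4.358 pp.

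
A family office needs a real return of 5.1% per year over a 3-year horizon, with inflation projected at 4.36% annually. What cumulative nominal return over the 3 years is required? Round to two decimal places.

31.95%

Required annual nominal rate: (1+5.1%)(1+4.36%) − 1 = 9.68236%.
Cumulative over 3 years: (1 + 0.0968236)^3 − 1 ≈ 0.31950.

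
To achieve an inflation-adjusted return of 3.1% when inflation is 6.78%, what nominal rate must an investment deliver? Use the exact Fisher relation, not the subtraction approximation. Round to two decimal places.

10.09%

By the Fisher equation, 1 + r_nom = (1 + 3.1%)(1 + 6.78%) = 1.031 × 1.0678 = 1.1009018.
So r_nom = 10.09018%.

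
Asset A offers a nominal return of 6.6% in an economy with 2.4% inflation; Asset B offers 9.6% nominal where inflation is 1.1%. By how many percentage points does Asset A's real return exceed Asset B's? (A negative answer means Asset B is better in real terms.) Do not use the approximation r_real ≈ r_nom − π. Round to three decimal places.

Asset A real return: 1.066/1.024 − 1 = 4.1016%.
Asset B real return: 1.096/1.011 − 1 = 8.4075%.
Difference: 4.1016 − 8.4075 = -4.3059 pp.

-4.306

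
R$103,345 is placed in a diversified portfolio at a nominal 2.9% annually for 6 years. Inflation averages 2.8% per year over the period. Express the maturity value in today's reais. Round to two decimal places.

Nominal value at maturity: R$103,345 × (1 + 2.9%)^6 ≈ R$122,682.25.
Price-level factor over 6 years: (1 + 2.8%)^6 ≈ 1.1802083636.
The maturity value deflated by that factor is the answer in today's purchasing power.

R$103,949.65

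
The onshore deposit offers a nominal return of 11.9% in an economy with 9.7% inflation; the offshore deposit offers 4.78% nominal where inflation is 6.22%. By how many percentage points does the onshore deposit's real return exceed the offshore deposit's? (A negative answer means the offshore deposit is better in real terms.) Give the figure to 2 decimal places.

3.36

The onshore deposit real return: 1.119/1.097 − 1 = 2.005%.
The offshore deposit real return: 1.0478/1.0622 − 1 = -1.356%.
Difference: 2.005 − (-1.356) = 3.361 pp.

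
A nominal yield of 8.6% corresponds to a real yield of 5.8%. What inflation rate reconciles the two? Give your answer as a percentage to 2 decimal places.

2.65%

From (1+r_nom) = (1+r_real)(1+π), we get 1+π = (1 + 8.6%)/(1 + 5.8%) = 1.086/1.058 ≈ 1.02647.
So π ≈ 2.6465%.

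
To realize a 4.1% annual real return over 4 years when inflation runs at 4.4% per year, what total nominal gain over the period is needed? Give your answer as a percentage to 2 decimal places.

39.51%

Required annual nominal rate: (1+4.1%)(1+4.4%) − 1 = 8.6804%.
Cumulative over 4 years: (1 + 0.086804)^4 − 1 ≈ 0.39510.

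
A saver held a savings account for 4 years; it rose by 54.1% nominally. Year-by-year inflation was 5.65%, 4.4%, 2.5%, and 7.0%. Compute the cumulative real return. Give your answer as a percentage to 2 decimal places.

Cumulative inflation factor: 1.0565 × 1.044 × 1.025 × 1.070 ≈ 1.20970.
Nominal growth factor: 1.54100. Real growth factor = 1.54100 / 1.20970 ≈ 1.27387.
Total real return ≈ 27.3870%.

27.39%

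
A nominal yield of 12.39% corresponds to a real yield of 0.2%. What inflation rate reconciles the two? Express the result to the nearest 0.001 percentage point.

12.166%

From (1+r_nom) = (1+r_real)(1+π), we get 1+π = (1 + 12.39%)/(1 + 0.2%) = 1.1239/1.002 ≈ 1.12166.
So π ≈ 12.1657%.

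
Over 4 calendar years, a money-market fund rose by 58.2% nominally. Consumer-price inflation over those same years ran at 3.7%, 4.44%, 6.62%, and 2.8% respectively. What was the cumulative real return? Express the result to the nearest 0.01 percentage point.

33.27%

Cumulative inflation factor: 1.037 × 1.0444 × 1.0662 × 1.028 ≈ 1.18707.
Nominal growth factor: 1.58200. Real growth factor = 1.58200 / 1.18707 ≈ 1.33269.
Total real return ≈ 33.2690%.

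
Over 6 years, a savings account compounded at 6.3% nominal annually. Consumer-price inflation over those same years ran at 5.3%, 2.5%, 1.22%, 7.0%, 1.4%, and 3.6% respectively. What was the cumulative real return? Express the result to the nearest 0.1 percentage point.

Cumulative inflation factor: 1.053 × 1.025 × 1.0122 × 1.070 × 1.014 × 1.036 ≈ 1.22800.
Nominal growth factor: 1.44278. Real growth factor = 1.44278 / 1.22800 ≈ 1.17490.
Total real return ≈ 17.4896%.

17.5%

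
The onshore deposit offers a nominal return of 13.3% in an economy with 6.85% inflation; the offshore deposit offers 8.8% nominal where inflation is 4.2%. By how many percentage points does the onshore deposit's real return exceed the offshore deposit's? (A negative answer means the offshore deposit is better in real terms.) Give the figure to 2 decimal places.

1.62

The onshore deposit real return: 1.133/1.0685 − 1 = 6.036%.
The offshore deposit real return: 1.088/1.042 − 1 = 4.415%.
Difference: 6.036 − 4.415 = 1.621 pp.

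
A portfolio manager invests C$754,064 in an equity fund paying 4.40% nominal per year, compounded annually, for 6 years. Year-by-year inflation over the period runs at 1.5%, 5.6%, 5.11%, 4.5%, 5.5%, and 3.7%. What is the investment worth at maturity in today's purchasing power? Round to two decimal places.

C$758,035.76

Nominal value at maturity: C$754,064 × (1 + 4.40%)^6 ≈ C$976,362.74.
Price-level factor over 6 years: 1.015 × 1.056 × 1.0511 × 1.045 × 1.055 × 1.037 ≈ 1.2880167268.
Dividing the nominal maturity value by the price-level factor gives the value in today's money.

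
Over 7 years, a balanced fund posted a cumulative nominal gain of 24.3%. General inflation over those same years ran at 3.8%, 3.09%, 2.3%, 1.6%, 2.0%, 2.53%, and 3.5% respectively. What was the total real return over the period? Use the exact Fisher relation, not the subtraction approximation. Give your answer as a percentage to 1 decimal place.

3.3%

Cumulative inflation factor: 1.038 × 1.0309 × 1.023 × 1.016 × 1.020 × 1.0253 × 1.035 ≈ 1.20386.
Nominal growth factor: 1.24300. Real growth factor = 1.24300 / 1.20386 ≈ 1.03252.
Total real return ≈ 3.2515%.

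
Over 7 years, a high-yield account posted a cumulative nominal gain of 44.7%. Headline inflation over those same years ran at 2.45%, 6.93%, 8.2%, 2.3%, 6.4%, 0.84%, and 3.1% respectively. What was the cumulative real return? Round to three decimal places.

Cumulative inflation factor: 1.0245 × 1.0693 × 1.082 × 1.023 × 1.064 × 1.0084 × 1.031 ≈ 1.34137.
Nominal growth factor: 1.44700. Real growth factor = 1.44700 / 1.34137 ≈ 1.07875.
Total real return ≈ 7.8750%.

7.875%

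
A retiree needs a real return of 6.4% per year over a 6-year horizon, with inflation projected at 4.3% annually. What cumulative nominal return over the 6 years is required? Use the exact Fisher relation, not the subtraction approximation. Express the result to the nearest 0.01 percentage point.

86.79%

Required annual nominal rate: (1+6.4%)(1+4.3%) − 1 = 10.9752%.
Cumulative over 6 years: (1 + 0.109752)^6 − 1 ≈ 0.86791.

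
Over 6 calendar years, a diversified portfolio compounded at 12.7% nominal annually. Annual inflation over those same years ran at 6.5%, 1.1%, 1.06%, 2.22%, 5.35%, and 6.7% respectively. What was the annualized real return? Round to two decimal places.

8.58%

Cumulative inflation factor: 1.065 × 1.011 × 1.0106 × 1.0222 × 1.0535 × 1.067 ≈ 1.25030.
Nominal growth factor: 2.04901. Real growth factor = 2.04901 / 1.25030 ≈ 1.63881.
Annualized: 1.63881^(1/6) − 1 ≈ 0.08581.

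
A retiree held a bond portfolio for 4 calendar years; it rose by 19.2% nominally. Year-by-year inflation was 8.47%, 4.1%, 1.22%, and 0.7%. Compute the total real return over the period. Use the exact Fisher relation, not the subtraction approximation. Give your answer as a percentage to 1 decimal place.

Cumulative inflation factor: 1.0847 × 1.041 × 1.0122 × 1.007 ≈ 1.15095.
Nominal growth factor: 1.19200. Real growth factor = 1.19200 / 1.15095 ≈ 1.03567.
Total real return ≈ 3.5667%.

3.6%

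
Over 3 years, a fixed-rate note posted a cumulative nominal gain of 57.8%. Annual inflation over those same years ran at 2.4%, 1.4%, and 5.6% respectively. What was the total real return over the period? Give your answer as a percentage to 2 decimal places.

Cumulative inflation factor: 1.024 × 1.014 × 1.056 ≈ 1.09648.
Nominal growth factor: 1.57800. Real growth factor = 1.57800 / 1.09648 ≈ 1.43915.
Total real return ≈ 43.9147%.

43.91%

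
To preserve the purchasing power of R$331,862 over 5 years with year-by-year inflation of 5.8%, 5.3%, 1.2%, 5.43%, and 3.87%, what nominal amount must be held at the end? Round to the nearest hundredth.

R$409,738.16

Cumulative price-level factor: 1.058 × 1.053 × 1.012 × 1.0543 × 1.0387 ≈ 1.2346642963.
Multiplying R$331,862 by the price-level factor gives the future nominal sum.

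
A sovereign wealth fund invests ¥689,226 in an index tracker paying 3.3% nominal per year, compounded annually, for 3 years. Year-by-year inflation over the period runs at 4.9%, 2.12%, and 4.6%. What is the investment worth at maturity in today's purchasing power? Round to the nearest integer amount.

¥678,023

Nominal value at maturity: ¥689,226 × (1 + 3.3%)^3 ≈ ¥759,736.
Price-level factor over 3 years: 1.049 × 1.0212 × 1.046 = 1.1205157848.
The maturity value deflated by that factor is the answer in today's purchasing power.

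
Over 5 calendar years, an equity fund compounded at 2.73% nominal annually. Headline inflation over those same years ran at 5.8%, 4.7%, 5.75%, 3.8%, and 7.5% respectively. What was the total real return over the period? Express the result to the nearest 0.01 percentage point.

-12.47%

Cumulative inflation factor: 1.058 × 1.047 × 1.0575 × 1.038 × 1.075 ≈ 1.30713.
Nominal growth factor: 1.14416. Real growth factor = 1.14416 / 1.30713 ≈ 0.87532.
Total real return ≈ -12.4678%.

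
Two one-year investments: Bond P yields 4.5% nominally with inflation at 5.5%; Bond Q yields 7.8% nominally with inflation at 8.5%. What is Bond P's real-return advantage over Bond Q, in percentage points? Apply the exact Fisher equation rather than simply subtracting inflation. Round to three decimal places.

Bond P real return: 1.045/1.055 − 1 = -0.9479%.
Bond Q real return: 1.078/1.085 − 1 = -0.6452%.
Difference: -0.9479 − (-0.6452) = -0.3027 pp.

-0.303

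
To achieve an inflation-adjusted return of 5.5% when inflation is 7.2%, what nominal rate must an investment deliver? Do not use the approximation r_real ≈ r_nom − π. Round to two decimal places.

13.10%

By the Fisher equation, 1 + r_nom = (1 + 5.5%)(1 + 7.2%) = 1.055 × 1.072 = 1.13096.
So r_nom = 13.096%.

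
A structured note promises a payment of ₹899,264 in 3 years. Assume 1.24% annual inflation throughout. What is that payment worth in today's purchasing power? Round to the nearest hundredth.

Price-level factor over 3 years: (1 + 1.24%)^3 ≈ 1.0376631866.
Purchasing power today: ₹899,264 divided by that factor.

₹866,624.17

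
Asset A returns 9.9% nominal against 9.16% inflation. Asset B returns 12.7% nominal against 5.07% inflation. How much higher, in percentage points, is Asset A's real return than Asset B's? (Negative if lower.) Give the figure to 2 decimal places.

Asset A real return: 1.099/1.0916 − 1 = 0.678%.
Asset B real return: 1.127/1.0507 − 1 = 7.262%.
Difference: 0.678 − 7.262 = -6.584 pp.

-6.58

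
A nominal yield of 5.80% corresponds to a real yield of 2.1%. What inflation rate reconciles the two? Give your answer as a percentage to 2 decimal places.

From (1+r_nom) = (1+r_real)(1+π), we get 1+π = (1 + 5.80%)/(1 + 2.1%) = 1.0580/1.021 ≈ 1.03624.
So π ≈ 3.6239%.

3.62%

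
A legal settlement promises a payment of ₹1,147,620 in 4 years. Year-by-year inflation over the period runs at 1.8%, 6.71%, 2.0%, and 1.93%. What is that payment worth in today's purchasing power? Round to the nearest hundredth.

₹1,016,115.36

Price-level factor over 4 years: 1.018 × 1.0671 × 1.020 × 1.0193 ≈ 1.1294190114.
Purchasing power today: ₹1,147,620 divided by that factor.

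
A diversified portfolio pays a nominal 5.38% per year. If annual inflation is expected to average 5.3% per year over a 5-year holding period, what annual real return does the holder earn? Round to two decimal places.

With constant rates the annual real return is the same each year: (1+5.38%)/(1+5.3%) − 1 = 0.00076.

0.08%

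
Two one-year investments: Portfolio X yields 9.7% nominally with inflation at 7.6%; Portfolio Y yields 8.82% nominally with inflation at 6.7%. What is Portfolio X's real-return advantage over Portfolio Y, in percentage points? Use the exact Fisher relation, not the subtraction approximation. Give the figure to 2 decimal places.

-0.04

Portfolio X real return: 1.097/1.076 − 1 = 1.952%.
Portfolio Y real return: 1.0882/1.067 − 1 = 1.987%.
Difference: 1.952 − 1.987 = -0.035 pp.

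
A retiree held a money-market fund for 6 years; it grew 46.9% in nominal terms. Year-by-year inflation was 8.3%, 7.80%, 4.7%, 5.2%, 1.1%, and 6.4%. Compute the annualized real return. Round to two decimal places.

Cumulative inflation factor: 1.083 × 1.0780 × 1.047 × 1.052 × 1.011 × 1.064 ≈ 1.38326.
Nominal growth factor: 1.46900. Real growth factor = 1.46900 / 1.38326 ≈ 1.06199.
Annualized: 1.06199^(1/6) − 1 ≈ 0.01007.

1.01%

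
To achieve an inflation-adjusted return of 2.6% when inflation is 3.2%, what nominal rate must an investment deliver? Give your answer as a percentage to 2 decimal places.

5.88%

By the Fisher equation, 1 + r_nom = (1 + 2.6%)(1 + 3.2%) = 1.026 × 1.032 = 1.058832.
So r_nom = 5.8832%.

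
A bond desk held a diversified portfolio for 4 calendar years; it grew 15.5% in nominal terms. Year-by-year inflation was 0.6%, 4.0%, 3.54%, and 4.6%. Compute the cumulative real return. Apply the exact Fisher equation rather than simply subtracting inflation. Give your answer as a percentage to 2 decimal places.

Cumulative inflation factor: 1.006 × 1.040 × 1.0354 × 1.046 ≈ 1.13311.
Nominal growth factor: 1.15500. Real growth factor = 1.15500 / 1.13311 ≈ 1.01932.
Total real return ≈ 1.9321%.

1.93%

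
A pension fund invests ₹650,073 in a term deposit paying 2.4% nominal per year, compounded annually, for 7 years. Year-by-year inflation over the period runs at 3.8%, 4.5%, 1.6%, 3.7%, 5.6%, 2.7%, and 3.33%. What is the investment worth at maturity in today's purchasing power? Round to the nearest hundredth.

₹599,259.50

Nominal value at maturity: ₹650,073 × (1 + 2.4%)^7 ≈ ₹767,470.74.
Price-level factor over 7 years: 1.038 × 1.045 × 1.016 × 1.037 × 1.056 × 1.027 × 1.0333 ≈ 1.2806984959.
Dividing the nominal maturity value by the price-level factor gives the value in today's money.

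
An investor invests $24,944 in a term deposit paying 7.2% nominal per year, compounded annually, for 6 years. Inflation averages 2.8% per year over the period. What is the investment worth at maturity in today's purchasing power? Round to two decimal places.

Nominal value at maturity: $24,944 × (1 + 7.2%)^6 ≈ $37,856.01.
Price-level factor over 6 years: (1 + 2.8%)^6 ≈ 1.1802083636.
The maturity value deflated by that factor is the answer in today's purchasing power.

$32,075.70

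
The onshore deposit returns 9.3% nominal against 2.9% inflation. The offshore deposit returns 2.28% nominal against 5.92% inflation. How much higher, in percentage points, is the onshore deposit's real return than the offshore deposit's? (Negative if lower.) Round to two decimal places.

The onshore deposit real return: 1.093/1.029 − 1 = 6.220%.
The offshore deposit real return: 1.0228/1.0592 − 1 = -3.437%.
Difference: 6.220 − (-3.437) = 9.657 pp.

9.66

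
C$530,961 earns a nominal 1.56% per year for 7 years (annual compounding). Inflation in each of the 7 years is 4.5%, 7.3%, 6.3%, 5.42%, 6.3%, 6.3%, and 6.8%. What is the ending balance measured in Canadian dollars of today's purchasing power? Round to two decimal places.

C$390,221.68

Nominal value at maturity: C$530,961 × (1 + 1.56%)^7 ≈ C$591,727.11.
Price-level factor over 7 years: 1.045 × 1.073 × 1.063 × 1.0542 × 1.063 × 1.063 × 1.068 ≈ 1.5163870628.
Dividing the nominal maturity value by the price-level factor gives the value in today's money.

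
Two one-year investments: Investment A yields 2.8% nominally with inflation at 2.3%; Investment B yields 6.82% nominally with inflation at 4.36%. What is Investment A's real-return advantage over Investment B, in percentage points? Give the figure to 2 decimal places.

-1.87

Investment A real return: 1.028/1.023 − 1 = 0.489%.
Investment B real return: 1.0682/1.0436 − 1 = 2.357%.
Difference: 0.489 − 2.357 = -1.868 pp.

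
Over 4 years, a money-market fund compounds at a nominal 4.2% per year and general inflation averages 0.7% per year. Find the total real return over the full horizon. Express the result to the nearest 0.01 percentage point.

14.64%

The annual real rate is (1+4.2%)/(1+0.7%) − 1 = 3.4757%.
Compounded over 4 years: (1 + 0.034757)^4 − 1 ≈ 0.14644.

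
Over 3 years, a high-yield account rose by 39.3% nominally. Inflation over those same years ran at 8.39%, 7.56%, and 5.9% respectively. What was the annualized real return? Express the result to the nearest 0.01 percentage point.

4.11%

Cumulative inflation factor: 1.0839 × 1.0756 × 1.059 ≈ 1.23463.
Nominal growth factor: 1.39300. Real growth factor = 1.39300 / 1.23463 ≈ 1.12828.
Annualized: 1.12828^(1/3) − 1 ≈ 0.04105.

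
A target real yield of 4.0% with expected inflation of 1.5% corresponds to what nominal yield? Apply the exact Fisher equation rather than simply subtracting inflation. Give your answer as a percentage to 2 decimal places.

By the Fisher equation, 1 + r_nom = (1 + 4.0%)(1 + 1.5%) = 1.040 × 1.015 = 1.0556.
So r_nom = 5.56%.

5.56%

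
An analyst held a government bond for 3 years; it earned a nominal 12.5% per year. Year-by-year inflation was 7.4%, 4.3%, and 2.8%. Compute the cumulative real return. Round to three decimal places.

23.645%

Cumulative inflation factor: 1.074 × 1.043 × 1.028 ≈ 1.15155.
Nominal growth factor: 1.42383. Real growth factor = 1.42383 / 1.15155 ≈ 1.23645.
Total real return ≈ 23.6448%.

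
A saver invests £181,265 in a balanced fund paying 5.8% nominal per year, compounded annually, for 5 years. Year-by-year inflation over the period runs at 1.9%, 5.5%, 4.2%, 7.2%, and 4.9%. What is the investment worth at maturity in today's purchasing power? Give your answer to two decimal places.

Nominal value at maturity: £181,265 × (1 + 5.8%)^5 ≈ £240,293.65.
Price-level factor over 5 years: 1.019 × 1.055 × 1.042 × 1.072 × 1.049 ≈ 1.2596927683.
The maturity value deflated by that factor is the answer in today's purchasing power.

£190,755.76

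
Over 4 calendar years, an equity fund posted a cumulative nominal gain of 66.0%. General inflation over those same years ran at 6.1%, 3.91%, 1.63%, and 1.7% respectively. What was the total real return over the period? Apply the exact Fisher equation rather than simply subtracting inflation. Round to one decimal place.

Cumulative inflation factor: 1.061 × 1.0391 × 1.0163 × 1.017 ≈ 1.13950.
Nominal growth factor: 1.66000. Real growth factor = 1.66000 / 1.13950 ≈ 1.45678.
Total real return ≈ 45.6775%.

45.7%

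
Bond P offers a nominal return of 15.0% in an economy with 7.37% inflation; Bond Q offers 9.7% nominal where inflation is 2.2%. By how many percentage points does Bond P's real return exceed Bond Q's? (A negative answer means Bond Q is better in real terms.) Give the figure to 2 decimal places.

-0.23

Bond P real return: 1.150/1.0737 − 1 = 7.106%.
Bond Q real return: 1.097/1.022 − 1 = 7.339%.
Difference: 7.106 − 7.339 = -0.233 pp.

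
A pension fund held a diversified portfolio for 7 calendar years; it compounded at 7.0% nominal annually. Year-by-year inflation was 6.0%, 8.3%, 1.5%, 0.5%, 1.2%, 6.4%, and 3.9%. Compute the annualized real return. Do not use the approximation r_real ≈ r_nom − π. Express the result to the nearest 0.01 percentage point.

2.95%

Cumulative inflation factor: 1.060 × 1.083 × 1.015 × 1.005 × 1.012 × 1.064 × 1.039 ≈ 1.31010.
Nominal growth factor: 1.60578. Real growth factor = 1.60578 / 1.31010 ≈ 1.22569.
Annualized: 1.22569^(1/7) − 1 ≈ 0.02950.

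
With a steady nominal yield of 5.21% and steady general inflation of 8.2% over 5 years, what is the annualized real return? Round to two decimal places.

-2.76%

With constant rates the annual real return is the same each year: (1+5.21%)/(1+8.2%) − 1 = -0.02763.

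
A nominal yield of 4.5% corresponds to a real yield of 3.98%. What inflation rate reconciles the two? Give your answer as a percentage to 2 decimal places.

0.50%

From (1+r_nom) = (1+r_real)(1+π), we get 1+π = (1 + 4.5%)/(1 + 3.98%) = 1.045/1.0398 ≈ 1.00500.
So π ≈ 0.5001%.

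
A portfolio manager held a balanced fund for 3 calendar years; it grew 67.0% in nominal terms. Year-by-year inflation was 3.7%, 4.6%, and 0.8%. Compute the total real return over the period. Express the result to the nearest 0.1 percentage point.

52.7%

Cumulative inflation factor: 1.037 × 1.046 × 1.008 ≈ 1.09338.
Nominal growth factor: 1.67000. Real growth factor = 1.67000 / 1.09338 ≈ 1.52737.
Total real return ≈ 52.7374%.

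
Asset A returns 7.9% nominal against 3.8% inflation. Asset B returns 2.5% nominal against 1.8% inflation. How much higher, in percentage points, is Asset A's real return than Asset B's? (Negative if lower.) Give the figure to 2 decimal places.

Asset A real return: 1.079/1.038 − 1 = 3.950%.
Asset B real return: 1.025/1.018 − 1 = 0.688%.
Difference: 3.950 − 0.688 = 3.262 pp.

3.26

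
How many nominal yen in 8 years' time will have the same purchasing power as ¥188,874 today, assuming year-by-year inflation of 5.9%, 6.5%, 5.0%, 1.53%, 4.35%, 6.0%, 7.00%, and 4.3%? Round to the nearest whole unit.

Cumulative price-level factor: 1.059 × 1.065 × 1.050 × 1.0153 × 1.0435 × 1.060 × 1.0700 × 1.043 ≈ 1.4842110408.
Multiplying ¥188,874 by the price-level factor gives the future nominal sum.

¥280,329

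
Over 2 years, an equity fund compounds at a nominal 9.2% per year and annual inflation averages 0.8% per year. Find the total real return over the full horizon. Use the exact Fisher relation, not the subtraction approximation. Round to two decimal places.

17.36%

The annual real rate is (1+9.2%)/(1+0.8%) − 1 = 8.3333%.
Compounded over 2 years: (1 + 0.083333)^2 − 1 ≈ 0.17361.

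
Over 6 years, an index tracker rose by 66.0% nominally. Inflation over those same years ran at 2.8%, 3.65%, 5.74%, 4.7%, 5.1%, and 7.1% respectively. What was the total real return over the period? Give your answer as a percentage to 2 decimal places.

25.02%

Cumulative inflation factor: 1.028 × 1.0365 × 1.0574 × 1.047 × 1.051 × 1.071 ≈ 1.32782.
Nominal growth factor: 1.66000. Real growth factor = 1.66000 / 1.32782 ≈ 1.25017.
Total real return ≈ 25.0165%.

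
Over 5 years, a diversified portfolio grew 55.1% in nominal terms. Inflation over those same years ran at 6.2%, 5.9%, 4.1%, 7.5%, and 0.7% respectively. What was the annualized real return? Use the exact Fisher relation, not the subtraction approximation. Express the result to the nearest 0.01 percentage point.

Cumulative inflation factor: 1.062 × 1.059 × 1.041 × 1.075 × 1.007 ≈ 1.26739.
Nominal growth factor: 1.55100. Real growth factor = 1.55100 / 1.26739 ≈ 1.22378.
Annualized: 1.22378^(1/5) − 1 ≈ 0.04122.

4.12%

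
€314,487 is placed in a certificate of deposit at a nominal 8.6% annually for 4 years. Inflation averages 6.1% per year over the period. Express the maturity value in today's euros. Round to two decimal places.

Nominal value at maturity: €314,487 × (1 + 8.6%)^4 ≈ €437,443.53.
Price-level factor over 4 years: (1 + 6.1%)^4 ≈ 1.2672477698.
Dividing the nominal maturity value by the price-level factor gives the value in today's money.

€345,191.79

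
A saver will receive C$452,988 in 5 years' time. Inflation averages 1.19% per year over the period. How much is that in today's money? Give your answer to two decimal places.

C$426,971.33

Price-level factor over 5 years: (1 + 1.19%)^5 ≈ 1.0609330521.
Purchasing power today: C$452,988 divided by that factor.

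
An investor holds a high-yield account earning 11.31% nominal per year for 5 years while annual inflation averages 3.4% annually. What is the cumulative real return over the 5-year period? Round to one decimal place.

The annual real rate is (1+11.31%)/(1+3.4%) − 1 = 7.6499%.
Compounded over 5 years: (1 + 0.076499)^5 − 1 ≈ 0.44567.

44.6%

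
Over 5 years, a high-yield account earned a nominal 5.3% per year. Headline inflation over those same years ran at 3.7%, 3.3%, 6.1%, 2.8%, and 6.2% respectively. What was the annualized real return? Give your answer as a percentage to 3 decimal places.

0.852%

Cumulative inflation factor: 1.037 × 1.033 × 1.061 × 1.028 × 1.062 ≈ 1.24083.
Nominal growth factor: 1.29462. Real growth factor = 1.29462 / 1.24083 ≈ 1.04335.
Annualized: 1.04335^(1/5) − 1 ≈ 0.00852.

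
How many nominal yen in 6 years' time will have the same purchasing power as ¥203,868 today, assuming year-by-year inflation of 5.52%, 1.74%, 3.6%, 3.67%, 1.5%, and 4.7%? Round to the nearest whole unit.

¥249,805

Cumulative price-level factor: 1.0552 × 1.0174 × 1.036 × 1.0367 × 1.015 × 1.047 ≈ 1.2253272552.
Multiplying ¥203,868 by the price-level factor gives the future nominal sum.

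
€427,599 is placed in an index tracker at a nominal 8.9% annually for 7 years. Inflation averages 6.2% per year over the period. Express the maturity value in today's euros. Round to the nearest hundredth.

€509,753.51

Nominal value at maturity: €427,599 × (1 + 8.9%)^7 ≈ €776,661.61.
Price-level factor over 7 years: (1 + 6.2%)^7 ≈ 1.5236022917.
The maturity value deflated by that factor is the answer in today's purchasing power.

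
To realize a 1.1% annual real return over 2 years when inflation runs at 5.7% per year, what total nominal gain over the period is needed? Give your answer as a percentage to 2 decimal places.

14.20%

Required annual nominal rate: (1+1.1%)(1+5.7%) − 1 = 6.8627%.
Cumulative over 2 years: (1 + 0.068627)^2 − 1 ≈ 0.14196.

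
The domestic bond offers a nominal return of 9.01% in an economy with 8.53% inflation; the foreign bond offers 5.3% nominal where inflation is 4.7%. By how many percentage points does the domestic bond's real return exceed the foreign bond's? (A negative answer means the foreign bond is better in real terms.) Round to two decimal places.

The domestic bond real return: 1.0901/1.0853 − 1 = 0.442%.
The foreign bond real return: 1.053/1.047 − 1 = 0.573%.
Difference: 0.442 − 0.573 = -0.131 pp.

-0.13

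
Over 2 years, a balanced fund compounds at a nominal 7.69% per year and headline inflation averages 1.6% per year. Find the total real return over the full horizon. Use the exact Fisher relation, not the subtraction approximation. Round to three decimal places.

The annual real rate is (1+7.69%)/(1+1.6%) − 1 = 5.9941%.
Compounded over 2 years: (1 + 0.059941)^2 − 1 ≈ 0.12347.

12.347%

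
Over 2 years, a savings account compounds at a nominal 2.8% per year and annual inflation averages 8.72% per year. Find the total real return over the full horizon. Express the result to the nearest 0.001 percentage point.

-10.594%

The annual real rate is (1+2.8%)/(1+8.72%) − 1 = -5.4452%.
Compounded over 2 years: (1 + -0.054452)^2 − 1 ≈ -0.10594.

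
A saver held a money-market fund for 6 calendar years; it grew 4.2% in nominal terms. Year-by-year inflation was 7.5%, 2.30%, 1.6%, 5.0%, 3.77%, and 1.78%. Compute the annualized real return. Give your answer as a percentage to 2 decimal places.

Cumulative inflation factor: 1.075 × 1.0230 × 1.016 × 1.050 × 1.0377 × 1.0178 ≈ 1.23909.
Nominal growth factor: 1.04200. Real growth factor = 1.04200 / 1.23909 ≈ 0.84094.
Annualized: 0.84094^(1/6) − 1 ≈ -0.02846.

-2.85%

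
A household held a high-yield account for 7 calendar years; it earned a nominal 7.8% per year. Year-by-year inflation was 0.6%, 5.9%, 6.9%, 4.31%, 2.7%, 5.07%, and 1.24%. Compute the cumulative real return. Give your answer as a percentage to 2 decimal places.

Cumulative inflation factor: 1.006 × 1.059 × 1.069 × 1.0431 × 1.027 × 1.0507 × 1.0124 ≈ 1.29777.
Nominal growth factor: 1.69173. Real growth factor = 1.69173 / 1.29777 ≈ 1.30356.
Total real return ≈ 30.3564%.

30.36%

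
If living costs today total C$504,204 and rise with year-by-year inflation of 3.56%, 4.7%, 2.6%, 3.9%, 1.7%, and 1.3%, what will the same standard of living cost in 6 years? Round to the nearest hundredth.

Cumulative price-level factor: 1.0356 × 1.047 × 1.026 × 1.039 × 1.017 × 1.013 ≈ 1.1907813663.
Multiplying C$504,204 by the price-level factor gives the future nominal sum.

C$600,396.73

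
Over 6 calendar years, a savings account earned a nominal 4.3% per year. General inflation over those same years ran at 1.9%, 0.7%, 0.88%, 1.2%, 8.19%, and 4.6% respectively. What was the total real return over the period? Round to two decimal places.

Cumulative inflation factor: 1.019 × 1.007 × 1.0088 × 1.012 × 1.0819 × 1.046 ≈ 1.18552.
Nominal growth factor: 1.28738. Real growth factor = 1.28738 / 1.18552 ≈ 1.08592.
Total real return ≈ 8.5920%.

8.59%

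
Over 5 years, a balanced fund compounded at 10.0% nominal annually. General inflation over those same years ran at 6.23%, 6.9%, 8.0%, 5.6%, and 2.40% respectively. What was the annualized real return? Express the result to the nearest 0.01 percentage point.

Cumulative inflation factor: 1.0623 × 1.069 × 1.080 × 1.056 × 1.0240 ≈ 1.32621.
Nominal growth factor: 1.61051. Real growth factor = 1.61051 / 1.32621 ≈ 1.21437.
Annualized: 1.21437^(1/5) − 1 ≈ 0.03961.

3.96%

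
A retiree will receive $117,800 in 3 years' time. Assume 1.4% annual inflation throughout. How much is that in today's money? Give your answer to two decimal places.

$112,987.77

Price-level factor over 3 years: (1 + 1.4%)^3 = 1.042590744.
Purchasing power today: $117,800 divided by that factor.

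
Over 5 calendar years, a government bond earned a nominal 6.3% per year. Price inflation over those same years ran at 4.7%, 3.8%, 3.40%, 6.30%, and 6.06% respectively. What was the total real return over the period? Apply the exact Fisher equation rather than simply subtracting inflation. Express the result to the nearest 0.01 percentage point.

Cumulative inflation factor: 1.047 × 1.038 × 1.0340 × 1.0630 × 1.0606 ≈ 1.26692.
Nominal growth factor: 1.35727. Real growth factor = 1.35727 / 1.26692 ≈ 1.07131.
Total real return ≈ 7.1314%.

7.13%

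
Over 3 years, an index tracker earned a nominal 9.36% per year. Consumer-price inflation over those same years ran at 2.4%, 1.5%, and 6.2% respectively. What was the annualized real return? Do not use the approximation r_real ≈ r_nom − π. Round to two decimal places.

5.82%

Cumulative inflation factor: 1.024 × 1.015 × 1.062 ≈ 1.10380.
Nominal growth factor: 1.30790. Real growth factor = 1.30790 / 1.10380 ≈ 1.18491.
Annualized: 1.18491^(1/3) − 1 ≈ 0.05819.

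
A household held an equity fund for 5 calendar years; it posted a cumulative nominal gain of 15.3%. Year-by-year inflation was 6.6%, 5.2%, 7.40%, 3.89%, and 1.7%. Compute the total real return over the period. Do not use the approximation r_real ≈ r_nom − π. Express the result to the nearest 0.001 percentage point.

-9.394%

Cumulative inflation factor: 1.066 × 1.052 × 1.0740 × 1.0389 × 1.017 ≈ 1.27254.
Nominal growth factor: 1.15300. Real growth factor = 1.15300 / 1.27254 ≈ 0.90606.
Total real return ≈ -9.3939%.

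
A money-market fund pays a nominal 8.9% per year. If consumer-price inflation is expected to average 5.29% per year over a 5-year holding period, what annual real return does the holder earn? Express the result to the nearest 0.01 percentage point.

3.43%

With constant rates the annual real return is the same each year: (1+8.9%)/(1+5.29%) − 1 = 0.03429.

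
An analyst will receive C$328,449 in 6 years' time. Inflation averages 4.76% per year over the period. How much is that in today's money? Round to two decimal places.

Price-level factor over 6 years: (1 + 4.76%)^6 ≈ 1.3218218864.
Purchasing power today: C$328,449 divided by that factor.

C$248,482.04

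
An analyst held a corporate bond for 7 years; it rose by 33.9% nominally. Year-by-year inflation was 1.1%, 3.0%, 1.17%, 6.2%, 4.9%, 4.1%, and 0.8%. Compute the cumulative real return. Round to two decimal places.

Cumulative inflation factor: 1.011 × 1.030 × 1.0117 × 1.062 × 1.049 × 1.041 × 1.008 ≈ 1.23155.
Nominal growth factor: 1.33900. Real growth factor = 1.33900 / 1.23155 ≈ 1.08725.
Total real return ≈ 8.7249%.

8.72%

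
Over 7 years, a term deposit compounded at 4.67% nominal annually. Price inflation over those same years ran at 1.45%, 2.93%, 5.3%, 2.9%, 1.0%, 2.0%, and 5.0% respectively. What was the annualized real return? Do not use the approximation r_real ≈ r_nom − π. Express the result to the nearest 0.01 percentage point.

1.69%

Cumulative inflation factor: 1.0145 × 1.0293 × 1.053 × 1.029 × 1.010 × 1.020 × 1.050 ≈ 1.22391.
Nominal growth factor: 1.37643. Real growth factor = 1.37643 / 1.22391 ≈ 1.12462.
Annualized: 1.12462^(1/7) − 1 ≈ 0.01692.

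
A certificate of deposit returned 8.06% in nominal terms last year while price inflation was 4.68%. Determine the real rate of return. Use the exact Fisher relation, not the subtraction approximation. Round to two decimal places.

3.23%

Real return via the Fisher equation: (1 + 8.06%)/(1 + 4.68%) − 1 = 1.0806/1.0468 − 1 ≈ 0.03229.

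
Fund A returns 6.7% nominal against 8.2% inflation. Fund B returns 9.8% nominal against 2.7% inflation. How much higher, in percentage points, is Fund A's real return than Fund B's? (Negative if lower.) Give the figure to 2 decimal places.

Fund A real return: 1.067/1.082 − 1 = -1.386%.
Fund B real return: 1.098/1.027 − 1 = 6.913%.
Difference: -1.386 − 6.913 = -8.299 pp.

-8.30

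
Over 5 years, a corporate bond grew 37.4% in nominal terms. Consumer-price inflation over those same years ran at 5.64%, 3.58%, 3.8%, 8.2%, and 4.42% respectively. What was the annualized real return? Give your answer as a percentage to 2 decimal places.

Cumulative inflation factor: 1.0564 × 1.0358 × 1.038 × 1.082 × 1.0442 ≈ 1.28325.
Nominal growth factor: 1.37400. Real growth factor = 1.37400 / 1.28325 ≈ 1.07072.
Annualized: 1.07072^(1/5) − 1 ≈ 0.01376.

1.38%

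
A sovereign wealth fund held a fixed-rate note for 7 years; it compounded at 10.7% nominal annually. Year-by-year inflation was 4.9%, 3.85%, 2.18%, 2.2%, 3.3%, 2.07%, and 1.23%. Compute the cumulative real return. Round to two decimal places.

Cumulative inflation factor: 1.049 × 1.0385 × 1.0218 × 1.022 × 1.033 × 1.0207 × 1.0123 ≈ 1.21425.
Nominal growth factor: 2.03720. Real growth factor = 2.03720 / 1.21425 ≈ 1.67775.
Total real return ≈ 67.7749%.

67.77%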